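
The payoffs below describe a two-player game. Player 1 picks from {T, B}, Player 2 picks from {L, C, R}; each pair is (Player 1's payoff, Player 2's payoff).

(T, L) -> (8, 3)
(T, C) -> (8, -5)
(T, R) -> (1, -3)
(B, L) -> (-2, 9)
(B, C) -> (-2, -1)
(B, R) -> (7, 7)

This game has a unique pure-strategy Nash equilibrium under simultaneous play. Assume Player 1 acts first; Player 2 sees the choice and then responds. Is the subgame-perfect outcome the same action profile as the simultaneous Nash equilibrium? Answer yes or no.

yes

Player 2 best-responds to each possible Player 1 move:
- T: Player 2 compares 3, -5, -3 and picks L; Player 1 would get 8.
- B: Player 2 compares 9, -1, 7 and picks L; Player 1 would get -2.
Maximizing over 8, -2, Player 1 chooses T. Subgame-perfect outcome: (T, L) with payoffs (8, 3).
Under simultaneous play:
Player 1's best replies: L→T; C→T; R→B.
Player 2's best replies: T→L; B→L.
The unique mutual best reply is (T, L), giving (8, 3).
Sequential outcome (T, L) coincides with the Nash profile (T, L).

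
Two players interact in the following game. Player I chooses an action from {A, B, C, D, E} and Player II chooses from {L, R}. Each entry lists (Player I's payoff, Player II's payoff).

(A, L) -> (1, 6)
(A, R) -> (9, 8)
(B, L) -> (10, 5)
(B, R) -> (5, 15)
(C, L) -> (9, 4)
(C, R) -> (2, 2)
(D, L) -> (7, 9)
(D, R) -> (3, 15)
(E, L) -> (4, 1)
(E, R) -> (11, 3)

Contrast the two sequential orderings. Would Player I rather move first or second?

first

If Player I leads: Player II's best replies are A→R, B→R, C→L, D→R, E→R; Player I's induced payoffs 9, 5, 9, 3, 11; outcome (E, R), payoffs (11, 3).
If Player II leads: Player I's best replies are L→B, R→E; Player II's induced payoffs 5, 3; outcome (B, L), payoffs (10, 5).
Player I gets 11 moving first and 10 moving second, so Player I prefers to move first.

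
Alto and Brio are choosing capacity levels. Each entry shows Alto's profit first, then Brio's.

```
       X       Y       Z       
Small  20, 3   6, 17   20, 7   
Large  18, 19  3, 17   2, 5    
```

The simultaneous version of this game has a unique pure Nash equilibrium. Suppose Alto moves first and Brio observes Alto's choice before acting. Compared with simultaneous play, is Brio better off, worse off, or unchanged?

Solve by backward induction (Alto leads).
- Small → Brio plays Y (best of 3, 17, 7); Alto gets 6.
- Large → Brio plays X (best of 19, 17, 5); Alto gets 18.
Among 6, 18, the best is 18 at Large. Subgame-perfect outcome: (Large, X) with payoffs (18, 19).
Now find the simultaneous Nash equilibrium.
Alto's best replies: X→Small; Y→Small; Z→Small.
Brio's best replies: Small→Y; Large→X.
Only (Small, Y) has each player best-responding; Nash payoffs (6, 17).
Brio earns 19 sequentially versus 17 at the Nash outcome: better off.

better off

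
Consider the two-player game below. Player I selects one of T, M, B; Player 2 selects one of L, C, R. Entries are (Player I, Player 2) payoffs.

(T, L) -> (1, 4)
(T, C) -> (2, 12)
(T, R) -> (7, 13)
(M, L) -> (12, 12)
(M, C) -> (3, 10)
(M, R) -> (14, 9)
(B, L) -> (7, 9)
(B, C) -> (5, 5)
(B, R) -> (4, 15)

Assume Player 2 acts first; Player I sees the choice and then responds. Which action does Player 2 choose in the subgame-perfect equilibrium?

L

Solve by backward induction (Player 2 leads).
- L: Player I compares 1, 12, 7 and picks M; Player 2 would get 12.
- C: Player I compares 2, 3, 5 and picks B; Player 2 would get 5.
- R: Player I compares 7, 14, 4 and picks M; Player 2 would get 9.
Among 12, 5, 9, the best is 12 at L. Subgame-perfect outcome: (M, L) with payoffs (12, 12).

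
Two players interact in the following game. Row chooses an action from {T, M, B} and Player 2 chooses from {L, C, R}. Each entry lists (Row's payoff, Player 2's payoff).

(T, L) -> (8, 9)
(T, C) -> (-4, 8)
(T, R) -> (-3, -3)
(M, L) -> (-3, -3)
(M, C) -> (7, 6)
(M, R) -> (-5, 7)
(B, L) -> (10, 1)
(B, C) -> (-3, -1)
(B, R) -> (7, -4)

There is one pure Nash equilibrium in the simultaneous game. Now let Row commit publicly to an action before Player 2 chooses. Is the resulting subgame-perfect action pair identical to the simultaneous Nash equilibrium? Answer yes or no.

Backward induction with Row moving first.
- T: BR = L, leader payoff 8.
- M: BR = R, leader payoff -5.
- B: BR = L, leader payoff 10.
Among 8, -5, 10, the best is 10 at B. Subgame-perfect outcome: (B, L) with payoffs (10, 1).
For the simultaneous game, intersect best replies.
Row's best replies: L→B; C→M; R→B.
Player 2's best replies: T→L; M→R; B→L.
Only (B, L) has each player best-responding; Nash payoffs (10, 1).
Sequential outcome (B, L) coincides with the Nash profile (B, L).

yes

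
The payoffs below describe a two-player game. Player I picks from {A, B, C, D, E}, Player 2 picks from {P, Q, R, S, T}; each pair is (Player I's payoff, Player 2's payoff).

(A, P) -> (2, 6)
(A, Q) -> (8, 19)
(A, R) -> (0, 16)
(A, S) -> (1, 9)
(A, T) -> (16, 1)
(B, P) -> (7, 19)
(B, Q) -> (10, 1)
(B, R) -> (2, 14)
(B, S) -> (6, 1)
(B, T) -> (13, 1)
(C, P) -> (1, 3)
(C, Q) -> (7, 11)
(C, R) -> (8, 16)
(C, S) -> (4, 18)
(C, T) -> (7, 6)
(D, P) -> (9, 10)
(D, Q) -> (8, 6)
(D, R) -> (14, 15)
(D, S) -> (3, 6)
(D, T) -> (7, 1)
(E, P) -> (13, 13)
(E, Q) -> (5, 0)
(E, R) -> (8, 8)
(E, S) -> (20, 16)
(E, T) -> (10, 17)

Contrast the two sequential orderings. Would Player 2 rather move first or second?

first

If Player I leads: Player 2's best replies are A→Q, B→P, C→S, D→R, E→T; Player I's induced payoffs 8, 7, 4, 14, 10; outcome (D, R), payoffs (14, 15).
If Player 2 leads: Player I's best replies are P→E, Q→B, R→D, S→E, T→A; Player 2's induced payoffs 13, 1, 15, 16, 1; outcome (E, S), payoffs (20, 16).
Player 2 gets 16 moving first and 15 moving second, so Player 2 prefers to move first.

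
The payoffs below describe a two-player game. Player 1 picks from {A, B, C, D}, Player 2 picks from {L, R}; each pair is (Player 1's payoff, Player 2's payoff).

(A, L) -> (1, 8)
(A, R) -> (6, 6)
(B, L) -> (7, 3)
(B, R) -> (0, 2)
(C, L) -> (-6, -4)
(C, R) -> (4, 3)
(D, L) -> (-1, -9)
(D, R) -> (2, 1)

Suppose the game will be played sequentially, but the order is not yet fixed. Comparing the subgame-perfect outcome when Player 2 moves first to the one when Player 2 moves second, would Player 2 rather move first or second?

first

If Player 1 leads: Player 2's best replies are A→L, B→L, C→R, D→R; Player 1's induced payoffs 1, 7, 4, 2; outcome (B, L), payoffs (7, 3).
If Player 2 leads: Player 1's best replies are L→B, R→A; Player 2's induced payoffs 3, 6; outcome (A, R), payoffs (6, 6).
Player 2 gets 6 moving first and 3 moving second, so Player 2 prefers to move first.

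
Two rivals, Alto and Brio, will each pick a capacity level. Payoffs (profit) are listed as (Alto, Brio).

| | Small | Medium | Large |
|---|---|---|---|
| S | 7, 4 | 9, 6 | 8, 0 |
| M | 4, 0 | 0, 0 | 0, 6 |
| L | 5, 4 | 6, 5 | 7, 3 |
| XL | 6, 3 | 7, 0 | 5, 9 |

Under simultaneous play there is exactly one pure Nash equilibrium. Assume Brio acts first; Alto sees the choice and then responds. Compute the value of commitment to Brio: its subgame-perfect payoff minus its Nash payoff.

Solve by backward induction (Brio leads).
- Small → Alto plays S (best of 7, 4, 5, 6); Brio gets 4.
- Medium → Alto plays S (best of 9, 0, 6, 7); Brio gets 6.
- Large → Alto plays S (best of 8, 0, 7, 5); Brio gets 0.
Maximizing over 4, 6, 0, Brio chooses Medium. Subgame-perfect outcome: (S, Medium) with payoffs (9, 6).
For the simultaneous game, intersect best replies.
Alto's best replies: Small→S; Medium→S; Large→S.
Brio's best replies: S→Medium; M→Large; L→Medium; XL→Large.
The unique mutual best reply is (S, Medium), giving (9, 6).
Brio's commitment gain: 6 − 6 = 0.

0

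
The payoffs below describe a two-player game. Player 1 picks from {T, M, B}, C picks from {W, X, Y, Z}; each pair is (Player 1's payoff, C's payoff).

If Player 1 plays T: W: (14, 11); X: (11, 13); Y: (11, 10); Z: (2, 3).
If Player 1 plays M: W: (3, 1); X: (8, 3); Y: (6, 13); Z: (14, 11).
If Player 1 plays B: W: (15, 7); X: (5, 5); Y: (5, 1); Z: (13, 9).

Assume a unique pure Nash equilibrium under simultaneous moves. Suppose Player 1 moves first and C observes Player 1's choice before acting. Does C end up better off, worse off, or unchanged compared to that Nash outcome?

C best-responds to each possible Player 1 move:
- T: C compares 11, 13, 10, 3 and picks X; Player 1 would get 11.
- M: C compares 1, 3, 13, 11 and picks Y; Player 1 would get 6.
- B: C compares 7, 5, 1, 9 and picks Z; Player 1 would get 13.
Maximizing over 11, 6, 13, Player 1 chooses B. Subgame-perfect outcome: (B, Z) with payoffs (13, 9).
Under simultaneous play:
Player 1's best replies: W→B; X→T; Y→T; Z→M.
C's best replies: T→X; M→Y; B→Z.
The unique mutual best reply is (T, X), giving (11, 13).
C earns 9 sequentially versus 13 at the Nash outcome: worse off.

worse off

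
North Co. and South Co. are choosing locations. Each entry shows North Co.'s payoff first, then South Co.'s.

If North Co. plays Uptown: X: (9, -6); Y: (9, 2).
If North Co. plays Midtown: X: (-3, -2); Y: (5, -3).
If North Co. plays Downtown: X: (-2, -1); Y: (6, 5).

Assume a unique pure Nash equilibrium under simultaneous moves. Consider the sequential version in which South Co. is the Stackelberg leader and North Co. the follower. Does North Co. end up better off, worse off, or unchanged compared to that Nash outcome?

unchanged

Backward induction with South Co. moving first.
- X: North Co. compares 9, -3, -2 and picks Uptown; South Co. would get -6.
- Y: North Co. compares 9, 5, 6 and picks Uptown; South Co. would get 2.
South Co.'s induced payoffs are -6, 2, so South Co. commits to Y. Subgame-perfect outcome: (Uptown, Y) with payoffs (9, 2).
Under simultaneous play:
North Co.'s best replies: X→Uptown; Y→Uptown.
South Co.'s best replies: Uptown→Y; Midtown→X; Downtown→Y.
Only (Uptown, Y) has each player best-responding; Nash payoffs (9, 2).
North Co. earns 9 sequentially versus 9 at the Nash outcome: unchanged.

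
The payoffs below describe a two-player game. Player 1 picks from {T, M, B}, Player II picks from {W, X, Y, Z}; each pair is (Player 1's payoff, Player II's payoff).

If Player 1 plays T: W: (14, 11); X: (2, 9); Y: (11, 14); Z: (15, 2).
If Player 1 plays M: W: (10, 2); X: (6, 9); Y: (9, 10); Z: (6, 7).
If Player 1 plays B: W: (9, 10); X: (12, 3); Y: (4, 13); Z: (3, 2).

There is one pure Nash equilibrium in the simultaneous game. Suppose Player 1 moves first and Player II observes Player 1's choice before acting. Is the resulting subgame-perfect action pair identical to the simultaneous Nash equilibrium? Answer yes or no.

yes

Backward induction with Player 1 moving first.
- T: BR = Y, leader payoff 11.
- M: BR = Y, leader payoff 9.
- B: BR = Y, leader payoff 4.
Maximizing over 11, 9, 4, Player 1 chooses T. Subgame-perfect outcome: (T, Y) with payoffs (11, 14).
For the simultaneous game, intersect best replies.
Player 1's best replies: W→T; X→B; Y→T; Z→T.
Player II's best replies: T→Y; M→Y; B→Y.
The unique mutual best reply is (T, Y), giving (11, 14).
Sequential outcome (T, Y) coincides with the Nash profile (T, Y).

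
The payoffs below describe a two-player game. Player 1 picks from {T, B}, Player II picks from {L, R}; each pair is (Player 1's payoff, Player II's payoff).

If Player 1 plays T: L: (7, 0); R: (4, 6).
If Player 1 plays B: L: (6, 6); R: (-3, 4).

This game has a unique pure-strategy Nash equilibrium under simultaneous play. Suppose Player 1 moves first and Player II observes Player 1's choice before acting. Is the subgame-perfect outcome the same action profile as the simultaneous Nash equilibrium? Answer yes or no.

no

Backward induction with Player 1 moving first.
- T → Player II plays R (best of 0, 6); Player 1 gets 4.
- B → Player II plays L (best of 6, 4); Player 1 gets 6.
Among 4, 6, the best is 6 at B. Subgame-perfect outcome: (B, L) with payoffs (6, 6).
For the simultaneous game, intersect best replies.
Player 1's best replies: L→T; R→T.
Player II's best replies: T→R; B→L.
Only (T, R) has each player best-responding; Nash payoffs (4, 6).
Sequential outcome (B, L) differs from the Nash profile (T, R).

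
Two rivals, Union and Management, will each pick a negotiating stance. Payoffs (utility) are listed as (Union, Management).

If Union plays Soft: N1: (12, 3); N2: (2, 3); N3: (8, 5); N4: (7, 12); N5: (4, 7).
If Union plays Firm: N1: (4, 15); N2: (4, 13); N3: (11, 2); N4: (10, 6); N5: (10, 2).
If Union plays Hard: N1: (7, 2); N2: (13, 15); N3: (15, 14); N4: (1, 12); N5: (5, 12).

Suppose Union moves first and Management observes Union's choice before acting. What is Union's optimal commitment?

Backward induction with Union moving first.
- Soft → Management plays N4 (best of 3, 3, 5, 12, 7); Union gets 7.
- Firm → Management plays N1 (best of 15, 13, 2, 6, 2); Union gets 4.
- Hard → Management plays N2 (best of 2, 15, 14, 12, 12); Union gets 13.
Maximizing over 7, 4, 13, Union chooses Hard. Subgame-perfect outcome: (Hard, N2) with payoffs (13, 15).

Hard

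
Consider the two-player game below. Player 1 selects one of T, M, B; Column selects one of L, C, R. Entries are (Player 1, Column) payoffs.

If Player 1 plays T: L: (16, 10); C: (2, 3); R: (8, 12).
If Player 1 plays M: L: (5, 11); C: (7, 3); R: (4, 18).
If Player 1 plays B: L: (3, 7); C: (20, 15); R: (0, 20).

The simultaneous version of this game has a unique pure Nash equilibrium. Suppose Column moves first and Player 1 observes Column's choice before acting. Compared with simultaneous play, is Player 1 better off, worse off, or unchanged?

Player 1 best-responds to each possible Column move:
- L: Player 1 compares 16, 5, 3 and picks T; Column would get 10.
- C: Player 1 compares 2, 7, 20 and picks B; Column would get 15.
- R: Player 1 compares 8, 4, 0 and picks T; Column would get 12.
Among 10, 15, 12, the best is 15 at C. Subgame-perfect outcome: (B, C) with payoffs (20, 15).
Under simultaneous play:
Player 1's best replies: L→T; C→B; R→T.
Column's best replies: T→R; M→R; B→R.
The unique mutual best reply is (T, R), giving (8, 12).
Player 1 earns 20 sequentially versus 8 at the Nash outcome: better off.

better off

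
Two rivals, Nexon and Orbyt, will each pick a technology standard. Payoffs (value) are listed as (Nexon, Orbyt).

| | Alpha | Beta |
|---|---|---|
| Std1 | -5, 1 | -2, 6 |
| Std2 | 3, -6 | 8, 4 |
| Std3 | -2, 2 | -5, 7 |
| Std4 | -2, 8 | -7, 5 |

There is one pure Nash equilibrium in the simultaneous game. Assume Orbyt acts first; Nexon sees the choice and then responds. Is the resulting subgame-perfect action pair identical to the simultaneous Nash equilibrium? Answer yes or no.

Nexon best-responds to each possible Orbyt move:
- Alpha: Nexon compares -5, 3, -2, -2 and picks Std2; Orbyt would get -6.
- Beta: Nexon compares -2, 8, -5, -7 and picks Std2; Orbyt would get 4.
Among -6, 4, the best is 4 at Beta. Subgame-perfect outcome: (Std2, Beta) with payoffs (8, 4).
For the simultaneous game, intersect best replies.
Nexon's best replies: Alpha→Std2; Beta→Std2.
Orbyt's best replies: Std1→Beta; Std2→Beta; Std3→Beta; Std4→Alpha.
Only (Std2, Beta) has each player best-responding; Nash payoffs (8, 4).
Sequential outcome (Std2, Beta) coincides with the Nash profile (Std2, Beta).

yes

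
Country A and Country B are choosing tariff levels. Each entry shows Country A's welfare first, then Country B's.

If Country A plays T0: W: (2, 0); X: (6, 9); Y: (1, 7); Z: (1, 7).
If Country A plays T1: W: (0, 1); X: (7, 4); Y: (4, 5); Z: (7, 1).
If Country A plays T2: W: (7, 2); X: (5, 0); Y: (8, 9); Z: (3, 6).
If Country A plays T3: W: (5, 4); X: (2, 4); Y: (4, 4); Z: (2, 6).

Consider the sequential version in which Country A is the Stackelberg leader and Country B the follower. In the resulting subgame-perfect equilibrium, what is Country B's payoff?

9

Solve by backward induction (Country A leads).
- T0: Country B compares 0, 9, 7, 7 and picks X; Country A would get 6.
- T1: Country B compares 1, 4, 5, 1 and picks Y; Country A would get 4.
- T2: Country B compares 2, 0, 9, 6 and picks Y; Country A would get 8.
- T3: Country B compares 4, 4, 4, 6 and picks Z; Country A would get 2.
Country A's induced payoffs are 6, 4, 8, 2, so Country A commits to T2. Subgame-perfect outcome: (T2, Y) with payoffs (8, 9).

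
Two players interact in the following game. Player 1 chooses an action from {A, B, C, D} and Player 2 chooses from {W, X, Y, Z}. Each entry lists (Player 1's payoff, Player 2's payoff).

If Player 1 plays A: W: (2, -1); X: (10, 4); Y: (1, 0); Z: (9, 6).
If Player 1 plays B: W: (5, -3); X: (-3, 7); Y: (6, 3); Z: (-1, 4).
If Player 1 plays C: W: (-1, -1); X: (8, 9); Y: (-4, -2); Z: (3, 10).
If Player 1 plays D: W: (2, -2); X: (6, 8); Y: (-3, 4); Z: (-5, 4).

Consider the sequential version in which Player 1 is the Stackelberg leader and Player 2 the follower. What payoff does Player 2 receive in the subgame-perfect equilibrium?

6

Backward induction with Player 1 moving first.
- A: Player 2 compares -1, 4, 0, 6 and picks Z; Player 1 would get 9.
- B: Player 2 compares -3, 7, 3, 4 and picks X; Player 1 would get -3.
- C: Player 2 compares -1, 9, -2, 10 and picks Z; Player 1 would get 3.
- D: Player 2 compares -2, 8, 4, 4 and picks X; Player 1 would get 6.
Maximizing over 9, -3, 3, 6, Player 1 chooses A. Subgame-perfect outcome: (A, Z) with payoffs (9, 6).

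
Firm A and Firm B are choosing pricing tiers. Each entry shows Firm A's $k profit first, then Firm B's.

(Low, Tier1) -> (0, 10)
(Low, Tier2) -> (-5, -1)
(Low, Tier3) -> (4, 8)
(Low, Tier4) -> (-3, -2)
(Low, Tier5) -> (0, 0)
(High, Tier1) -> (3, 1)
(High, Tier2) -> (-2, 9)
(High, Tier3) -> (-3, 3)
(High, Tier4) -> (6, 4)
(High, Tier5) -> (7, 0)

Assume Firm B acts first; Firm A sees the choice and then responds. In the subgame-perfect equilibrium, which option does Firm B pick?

Solve by backward induction (Firm B leads).
- Tier1 → Firm A plays High (best of 0, 3); Firm B gets 1.
- Tier2 → Firm A plays High (best of -5, -2); Firm B gets 9.
- Tier3 → Firm A plays Low (best of 4, -3); Firm B gets 8.
- Tier4 → Firm A plays High (best of -3, 6); Firm B gets 4.
- Tier5 → Firm A plays High (best of 0, 7); Firm B gets 0.
Among 1, 9, 8, 4, 0, the best is 9 at Tier2. Subgame-perfect outcome: (High, Tier2) with payoffs (-2, 9).

Tier2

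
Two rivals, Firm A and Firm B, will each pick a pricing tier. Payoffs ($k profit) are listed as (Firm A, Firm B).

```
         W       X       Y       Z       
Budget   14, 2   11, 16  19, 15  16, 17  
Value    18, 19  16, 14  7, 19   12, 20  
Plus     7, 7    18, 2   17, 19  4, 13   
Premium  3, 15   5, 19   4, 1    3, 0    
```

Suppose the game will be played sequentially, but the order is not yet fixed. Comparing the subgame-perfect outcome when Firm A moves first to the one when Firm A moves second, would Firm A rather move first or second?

second

If Firm A leads: Firm B's best replies are Budget→Z, Value→Z, Plus→Y, Premium→X; Firm A's induced payoffs 16, 12, 17, 5; outcome (Plus, Y), payoffs (17, 19).
If Firm B leads: Firm A's best replies are W→Value, X→Plus, Y→Budget, Z→Budget; Firm B's induced payoffs 19, 2, 15, 17; outcome (Value, W), payoffs (18, 19).
Firm A gets 17 moving first and 18 moving second, so Firm A prefers to move second.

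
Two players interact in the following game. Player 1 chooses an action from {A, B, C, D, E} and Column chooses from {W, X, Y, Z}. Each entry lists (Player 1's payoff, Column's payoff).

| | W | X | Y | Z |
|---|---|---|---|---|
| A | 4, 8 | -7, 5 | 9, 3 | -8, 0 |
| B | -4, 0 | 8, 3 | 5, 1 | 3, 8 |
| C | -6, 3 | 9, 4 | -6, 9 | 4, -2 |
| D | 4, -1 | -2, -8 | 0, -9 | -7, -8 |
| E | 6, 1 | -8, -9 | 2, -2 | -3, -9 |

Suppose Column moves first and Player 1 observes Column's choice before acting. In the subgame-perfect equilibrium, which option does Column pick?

Backward induction with Column moving first.
- W: BR = E, leader payoff 1.
- X: BR = C, leader payoff 4.
- Y: BR = A, leader payoff 3.
- Z: BR = C, leader payoff -2.
Column's induced payoffs are 1, 4, 3, -2, so Column commits to X. Subgame-perfect outcome: (C, X) with payoffs (9, 4).

X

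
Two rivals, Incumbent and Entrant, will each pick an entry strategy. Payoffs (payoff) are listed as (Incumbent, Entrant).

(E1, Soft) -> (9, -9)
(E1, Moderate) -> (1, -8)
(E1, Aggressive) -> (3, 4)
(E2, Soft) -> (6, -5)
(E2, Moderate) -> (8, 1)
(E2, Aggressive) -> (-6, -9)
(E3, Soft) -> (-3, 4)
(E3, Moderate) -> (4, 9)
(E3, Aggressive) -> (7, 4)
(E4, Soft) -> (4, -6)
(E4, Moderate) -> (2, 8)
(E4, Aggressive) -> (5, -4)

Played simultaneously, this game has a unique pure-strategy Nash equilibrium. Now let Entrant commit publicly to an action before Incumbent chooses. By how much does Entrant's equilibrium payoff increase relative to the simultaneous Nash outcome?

3

Solve by backward induction (Entrant leads).
- Soft: Incumbent compares 9, 6, -3, 4 and picks E1; Entrant would get -9.
- Moderate: Incumbent compares 1, 8, 4, 2 and picks E2; Entrant would get 1.
- Aggressive: Incumbent compares 3, -6, 7, 5 and picks E3; Entrant would get 4.
Maximizing over -9, 1, 4, Entrant chooses Aggressive. Subgame-perfect outcome: (E3, Aggressive) with payoffs (7, 4).
Under simultaneous play:
Incumbent's best replies: Soft→E1; Moderate→E2; Aggressive→E3.
Entrant's best replies: E1→Aggressive; E2→Moderate; E3→Moderate; E4→Moderate.
The unique mutual best reply is (E2, Moderate), giving (8, 1).
Entrant's commitment gain: 4 − 1 = 3.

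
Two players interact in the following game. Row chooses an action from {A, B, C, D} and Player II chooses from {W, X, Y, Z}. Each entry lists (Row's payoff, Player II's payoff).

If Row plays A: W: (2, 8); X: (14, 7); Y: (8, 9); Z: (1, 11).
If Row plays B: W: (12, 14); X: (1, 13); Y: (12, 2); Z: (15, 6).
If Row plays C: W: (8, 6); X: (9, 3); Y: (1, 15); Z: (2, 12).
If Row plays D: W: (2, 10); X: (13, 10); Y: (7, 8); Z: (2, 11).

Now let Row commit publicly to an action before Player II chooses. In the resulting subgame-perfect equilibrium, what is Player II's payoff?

Backward induction with Row moving first.
- A → Player II plays Z (best of 8, 7, 9, 11); Row gets 1.
- B → Player II plays W (best of 14, 13, 2, 6); Row gets 12.
- C → Player II plays Y (best of 6, 3, 15, 12); Row gets 1.
- D → Player II plays Z (best of 10, 10, 8, 11); Row gets 2.
Maximizing over 1, 12, 1, 2, Row chooses B. Subgame-perfect outcome: (B, W) with payoffs (12, 14).

14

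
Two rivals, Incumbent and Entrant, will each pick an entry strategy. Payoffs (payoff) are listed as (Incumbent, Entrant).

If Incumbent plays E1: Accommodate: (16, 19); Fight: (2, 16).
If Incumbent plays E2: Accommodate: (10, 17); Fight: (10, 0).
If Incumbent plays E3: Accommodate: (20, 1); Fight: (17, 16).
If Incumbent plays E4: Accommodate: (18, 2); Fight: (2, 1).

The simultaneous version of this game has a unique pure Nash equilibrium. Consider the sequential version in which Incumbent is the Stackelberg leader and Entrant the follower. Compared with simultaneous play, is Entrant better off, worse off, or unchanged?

worse off

Backward induction with Incumbent moving first.
- E1: BR = Accommodate, leader payoff 16.
- E2: BR = Accommodate, leader payoff 10.
- E3: BR = Fight, leader payoff 17.
- E4: BR = Accommodate, leader payoff 18.
Maximizing over 16, 10, 17, 18, Incumbent chooses E4. Subgame-perfect outcome: (E4, Accommodate) with payoffs (18, 2).
Under simultaneous play:
Incumbent's best replies: Accommodate→E3; Fight→E3.
Entrant's best replies: E1→Accommodate; E2→Accommodate; E3→Fight; E4→Accommodate.
The unique mutual best reply is (E3, Fight), giving (17, 16).
Entrant earns 2 sequentially versus 16 at the Nash outcome: worse off.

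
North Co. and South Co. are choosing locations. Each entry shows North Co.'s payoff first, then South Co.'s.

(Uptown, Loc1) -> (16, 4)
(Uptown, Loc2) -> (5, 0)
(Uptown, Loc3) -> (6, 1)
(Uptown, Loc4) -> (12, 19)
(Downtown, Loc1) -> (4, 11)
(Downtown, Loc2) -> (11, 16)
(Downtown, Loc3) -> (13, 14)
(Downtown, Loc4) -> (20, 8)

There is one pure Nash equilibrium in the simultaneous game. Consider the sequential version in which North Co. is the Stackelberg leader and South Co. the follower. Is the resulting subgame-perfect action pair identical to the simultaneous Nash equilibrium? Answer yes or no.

no

Solve by backward induction (North Co. leads).
- Uptown → South Co. plays Loc4 (best of 4, 0, 1, 19); North Co. gets 12.
- Downtown → South Co. plays Loc2 (best of 11, 16, 14, 8); North Co. gets 11.
Maximizing over 12, 11, North Co. chooses Uptown. Subgame-perfect outcome: (Uptown, Loc4) with payoffs (12, 19).
Now find the simultaneous Nash equilibrium.
North Co.'s best replies: Loc1→Uptown; Loc2→Downtown; Loc3→Downtown; Loc4→Downtown.
South Co.'s best replies: Uptown→Loc4; Downtown→Loc2.
Only (Downtown, Loc2) has each player best-responding; Nash payoffs (11, 16).
Sequential outcome (Uptown, Loc4) differs from the Nash profile (Downtown, Loc2).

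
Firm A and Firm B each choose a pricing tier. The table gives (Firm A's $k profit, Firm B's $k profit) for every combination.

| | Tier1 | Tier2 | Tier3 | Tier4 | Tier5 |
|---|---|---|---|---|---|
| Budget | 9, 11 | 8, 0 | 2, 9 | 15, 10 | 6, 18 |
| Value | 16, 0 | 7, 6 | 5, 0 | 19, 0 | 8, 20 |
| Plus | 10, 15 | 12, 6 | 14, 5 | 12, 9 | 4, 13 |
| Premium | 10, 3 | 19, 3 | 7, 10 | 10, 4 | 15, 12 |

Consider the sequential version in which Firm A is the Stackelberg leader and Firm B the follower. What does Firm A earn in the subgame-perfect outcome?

Firm B best-responds to each possible Firm A move:
- Budget → Firm B plays Tier5 (best of 11, 0, 9, 10, 18); Firm A gets 6.
- Value → Firm B plays Tier5 (best of 0, 6, 0, 0, 20); Firm A gets 8.
- Plus → Firm B plays Tier1 (best of 15, 6, 5, 9, 13); Firm A gets 10.
- Premium → Firm B plays Tier5 (best of 3, 3, 10, 4, 12); Firm A gets 15.
Maximizing over 6, 8, 10, 15, Firm A chooses Premium. Subgame-perfect outcome: (Premium, Tier5) with payoffs (15, 12).

15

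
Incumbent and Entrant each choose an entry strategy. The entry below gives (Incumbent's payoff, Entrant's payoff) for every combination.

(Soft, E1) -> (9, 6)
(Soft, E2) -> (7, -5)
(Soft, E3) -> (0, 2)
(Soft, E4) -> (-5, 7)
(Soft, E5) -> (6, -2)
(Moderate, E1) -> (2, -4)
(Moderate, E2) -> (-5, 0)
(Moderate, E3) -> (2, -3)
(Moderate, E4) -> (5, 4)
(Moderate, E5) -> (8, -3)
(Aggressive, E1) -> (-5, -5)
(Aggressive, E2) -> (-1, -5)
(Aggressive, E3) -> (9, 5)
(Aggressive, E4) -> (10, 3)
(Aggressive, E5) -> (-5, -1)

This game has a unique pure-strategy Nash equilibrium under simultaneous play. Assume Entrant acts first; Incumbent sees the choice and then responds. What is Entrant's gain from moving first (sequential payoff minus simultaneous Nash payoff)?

Solve by backward induction (Entrant leads).
- E1: BR = Soft, leader payoff 6.
- E2: BR = Soft, leader payoff -5.
- E3: BR = Aggressive, leader payoff 5.
- E4: BR = Aggressive, leader payoff 3.
- E5: BR = Moderate, leader payoff -3.
Among 6, -5, 5, 3, -3, the best is 6 at E1. Subgame-perfect outcome: (Soft, E1) with payoffs (9, 6).
For the simultaneous game, intersect best replies.
Incumbent's best replies: E1→Soft; E2→Soft; E3→Aggressive; E4→Aggressive; E5→Moderate.
Entrant's best replies: Soft→E4; Moderate→E4; Aggressive→E3.
The unique mutual best reply is (Aggressive, E3), giving (9, 5).
Entrant's commitment gain: 6 − 5 = 1.

1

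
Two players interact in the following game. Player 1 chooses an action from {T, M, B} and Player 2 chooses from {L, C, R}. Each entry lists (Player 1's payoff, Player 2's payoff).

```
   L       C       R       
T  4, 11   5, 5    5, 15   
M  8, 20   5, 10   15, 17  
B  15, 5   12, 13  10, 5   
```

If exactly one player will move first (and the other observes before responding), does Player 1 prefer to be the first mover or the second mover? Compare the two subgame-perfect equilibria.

second

If Player 1 leads: Player 2's best replies are T→R, M→L, B→C; Player 1's induced payoffs 5, 8, 12; outcome (B, C), payoffs (12, 13).
If Player 2 leads: Player 1's best replies are L→B, C→B, R→M; Player 2's induced payoffs 5, 13, 17; outcome (M, R), payoffs (15, 17).
Player 1 gets 12 moving first and 15 moving second, so Player 1 prefers to move second.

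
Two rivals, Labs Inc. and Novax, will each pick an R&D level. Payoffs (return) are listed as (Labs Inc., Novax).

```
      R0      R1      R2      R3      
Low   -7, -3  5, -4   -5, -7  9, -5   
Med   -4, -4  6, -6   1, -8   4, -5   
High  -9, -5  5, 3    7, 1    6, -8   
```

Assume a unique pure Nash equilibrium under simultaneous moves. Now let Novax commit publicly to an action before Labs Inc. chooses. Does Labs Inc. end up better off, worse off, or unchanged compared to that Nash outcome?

better off

Backward induction with Novax moving first.
- R0: BR = Med, leader payoff -4.
- R1: BR = Med, leader payoff -6.
- R2: BR = High, leader payoff 1.
- R3: BR = Low, leader payoff -5.
Novax's induced payoffs are -4, -6, 1, -5, so Novax commits to R2. Subgame-perfect outcome: (High, R2) with payoffs (7, 1).
Now find the simultaneous Nash equilibrium.
Labs Inc.'s best replies: R0→Med; R1→Med; R2→High; R3→Low.
Novax's best replies: Low→R0; Med→R0; High→R1.
Only (Med, R0) has each player best-responding; Nash payoffs (-4, -4).
Labs Inc. earns 7 sequentially versus -4 at the Nash outcome: better off.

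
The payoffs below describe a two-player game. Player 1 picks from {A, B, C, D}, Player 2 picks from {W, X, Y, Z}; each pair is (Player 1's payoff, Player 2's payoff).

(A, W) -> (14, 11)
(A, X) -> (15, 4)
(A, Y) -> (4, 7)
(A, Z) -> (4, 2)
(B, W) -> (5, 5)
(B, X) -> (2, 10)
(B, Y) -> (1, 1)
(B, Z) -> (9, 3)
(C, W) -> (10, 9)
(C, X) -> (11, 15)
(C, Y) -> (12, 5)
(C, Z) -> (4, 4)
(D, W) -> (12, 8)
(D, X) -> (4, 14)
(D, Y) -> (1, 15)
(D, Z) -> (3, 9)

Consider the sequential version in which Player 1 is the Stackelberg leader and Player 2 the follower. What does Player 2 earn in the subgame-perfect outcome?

Work backward from Player 2's decision.
- A: Player 2 compares 11, 4, 7, 2 and picks W; Player 1 would get 14.
- B: Player 2 compares 5, 10, 1, 3 and picks X; Player 1 would get 2.
- C: Player 2 compares 9, 15, 5, 4 and picks X; Player 1 would get 11.
- D: Player 2 compares 8, 14, 15, 9 and picks Y; Player 1 would get 1.
Player 1's induced payoffs are 14, 2, 11, 1, so Player 1 commits to A. Subgame-perfect outcome: (A, W) with payoffs (14, 11).

11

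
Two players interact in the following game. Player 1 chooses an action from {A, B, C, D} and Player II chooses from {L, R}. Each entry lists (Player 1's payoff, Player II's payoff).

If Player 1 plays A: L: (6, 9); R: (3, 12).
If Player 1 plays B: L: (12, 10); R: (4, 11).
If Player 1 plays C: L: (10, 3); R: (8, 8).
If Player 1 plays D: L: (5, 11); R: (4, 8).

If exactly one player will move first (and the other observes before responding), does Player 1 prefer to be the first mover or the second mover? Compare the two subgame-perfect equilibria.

If Player 1 leads: Player II's best replies are A→R, B→R, C→R, D→L; Player 1's induced payoffs 3, 4, 8, 5; outcome (C, R), payoffs (8, 8).
If Player II leads: Player 1's best replies are L→B, R→C; Player II's induced payoffs 10, 8; outcome (B, L), payoffs (12, 10).
Player 1 gets 8 moving first and 12 moving second, so Player 1 prefers to move second.

second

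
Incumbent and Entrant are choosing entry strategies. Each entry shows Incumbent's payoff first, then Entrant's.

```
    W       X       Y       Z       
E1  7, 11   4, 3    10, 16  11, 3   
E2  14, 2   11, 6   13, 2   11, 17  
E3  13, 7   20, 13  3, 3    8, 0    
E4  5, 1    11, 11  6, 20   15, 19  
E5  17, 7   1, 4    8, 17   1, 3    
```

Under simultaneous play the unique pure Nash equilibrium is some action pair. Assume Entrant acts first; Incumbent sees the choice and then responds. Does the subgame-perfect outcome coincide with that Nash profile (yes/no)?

no

Work backward from Incumbent's decision.
- W → Incumbent plays E5 (best of 7, 14, 13, 5, 17); Entrant gets 7.
- X → Incumbent plays E3 (best of 4, 11, 20, 11, 1); Entrant gets 13.
- Y → Incumbent plays E2 (best of 10, 13, 3, 6, 8); Entrant gets 2.
- Z → Incumbent plays E4 (best of 11, 11, 8, 15, 1); Entrant gets 19.
Entrant's induced payoffs are 7, 13, 2, 19, so Entrant commits to Z. Subgame-perfect outcome: (E4, Z) with payoffs (15, 19).
For the simultaneous game, intersect best replies.
Incumbent's best replies: W→E5; X→E3; Y→E2; Z→E4.
Entrant's best replies: E1→Y; E2→Z; E3→X; E4→Y; E5→Y.
The unique mutual best reply is (E3, X), giving (20, 13).
Sequential outcome (E4, Z) differs from the Nash profile (E3, X).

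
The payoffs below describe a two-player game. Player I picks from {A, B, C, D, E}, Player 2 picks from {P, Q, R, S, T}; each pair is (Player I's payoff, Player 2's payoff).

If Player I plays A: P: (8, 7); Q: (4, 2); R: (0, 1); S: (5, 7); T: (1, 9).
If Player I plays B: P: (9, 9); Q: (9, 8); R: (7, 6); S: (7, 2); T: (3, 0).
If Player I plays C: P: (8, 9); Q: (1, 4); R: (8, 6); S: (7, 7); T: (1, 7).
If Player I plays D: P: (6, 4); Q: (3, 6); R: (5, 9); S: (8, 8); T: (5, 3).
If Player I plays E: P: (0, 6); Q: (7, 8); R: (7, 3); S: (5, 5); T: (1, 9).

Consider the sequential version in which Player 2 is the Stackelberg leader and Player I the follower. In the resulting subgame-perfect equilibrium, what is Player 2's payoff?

9

Work backward from Player I's decision.
- P: Player I compares 8, 9, 8, 6, 0 and picks B; Player 2 would get 9.
- Q: Player I compares 4, 9, 1, 3, 7 and picks B; Player 2 would get 8.
- R: Player I compares 0, 7, 8, 5, 7 and picks C; Player 2 would get 6.
- S: Player I compares 5, 7, 7, 8, 5 and picks D; Player 2 would get 8.
- T: Player I compares 1, 3, 1, 5, 1 and picks D; Player 2 would get 3.
Maximizing over 9, 8, 6, 8, 3, Player 2 chooses P. Subgame-perfect outcome: (B, P) with payoffs (9, 9).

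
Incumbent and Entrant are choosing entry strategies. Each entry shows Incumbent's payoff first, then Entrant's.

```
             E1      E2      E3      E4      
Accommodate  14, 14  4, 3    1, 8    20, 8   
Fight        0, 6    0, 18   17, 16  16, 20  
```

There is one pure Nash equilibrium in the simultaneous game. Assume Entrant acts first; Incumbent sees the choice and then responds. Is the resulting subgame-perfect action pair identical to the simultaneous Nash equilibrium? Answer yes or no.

Incumbent best-responds to each possible Entrant move:
- E1 → Incumbent plays Accommodate (best of 14, 0); Entrant gets 14.
- E2 → Incumbent plays Accommodate (best of 4, 0); Entrant gets 3.
- E3 → Incumbent plays Fight (best of 1, 17); Entrant gets 16.
- E4 → Incumbent plays Accommodate (best of 20, 16); Entrant gets 8.
Entrant's induced payoffs are 14, 3, 16, 8, so Entrant commits to E3. Subgame-perfect outcome: (Fight, E3) with payoffs (17, 16).
Now find the simultaneous Nash equilibrium.
Incumbent's best replies: E1→Accommodate; E2→Accommodate; E3→Fight; E4→Accommodate.
Entrant's best replies: Accommodate→E1; Fight→E4.
Only (Accommodate, E1) has each player best-responding; Nash payoffs (14, 14).
Sequential outcome (Fight, E3) differs from the Nash profile (Accommodate, E1).

no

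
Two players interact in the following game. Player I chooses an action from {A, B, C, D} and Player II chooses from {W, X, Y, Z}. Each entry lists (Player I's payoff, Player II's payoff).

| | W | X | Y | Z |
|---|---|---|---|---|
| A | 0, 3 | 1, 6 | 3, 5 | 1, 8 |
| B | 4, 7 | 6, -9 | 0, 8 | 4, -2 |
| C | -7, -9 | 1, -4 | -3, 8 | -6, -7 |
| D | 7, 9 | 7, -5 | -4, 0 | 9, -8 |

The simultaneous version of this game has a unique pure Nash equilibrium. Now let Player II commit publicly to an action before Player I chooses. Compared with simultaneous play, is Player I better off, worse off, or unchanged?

unchanged

Solve by backward induction (Player II leads).
- W: Player I compares 0, 4, -7, 7 and picks D; Player II would get 9.
- X: Player I compares 1, 6, 1, 7 and picks D; Player II would get -5.
- Y: Player I compares 3, 0, -3, -4 and picks A; Player II would get 5.
- Z: Player I compares 1, 4, -6, 9 and picks D; Player II would get -8.
Maximizing over 9, -5, 5, -8, Player II chooses W. Subgame-perfect outcome: (D, W) with payoffs (7, 9).
Under simultaneous play:
Player I's best replies: W→D; X→D; Y→A; Z→D.
Player II's best replies: A→Z; B→Y; C→Y; D→W.
Only (D, W) has each player best-responding; Nash payoffs (7, 9).
Player I earns 7 sequentially versus 7 at the Nash outcome: unchanged.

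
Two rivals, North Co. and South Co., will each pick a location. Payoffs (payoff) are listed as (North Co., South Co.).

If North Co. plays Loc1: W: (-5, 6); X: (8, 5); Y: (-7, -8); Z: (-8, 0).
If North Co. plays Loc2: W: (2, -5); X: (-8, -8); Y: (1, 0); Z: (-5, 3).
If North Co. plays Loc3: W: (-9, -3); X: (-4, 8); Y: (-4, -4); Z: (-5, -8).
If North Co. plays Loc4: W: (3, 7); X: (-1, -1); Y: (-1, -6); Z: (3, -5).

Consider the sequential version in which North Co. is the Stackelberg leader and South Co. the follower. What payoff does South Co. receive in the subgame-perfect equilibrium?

Solve by backward induction (North Co. leads).
- Loc1 → South Co. plays W (best of 6, 5, -8, 0); North Co. gets -5.
- Loc2 → South Co. plays Z (best of -5, -8, 0, 3); North Co. gets -5.
- Loc3 → South Co. plays X (best of -3, 8, -4, -8); North Co. gets -4.
- Loc4 → South Co. plays W (best of 7, -1, -6, -5); North Co. gets 3.
North Co.'s induced payoffs are -5, -5, -4, 3, so North Co. commits to Loc4. Subgame-perfect outcome: (Loc4, W) with payoffs (3, 7).

7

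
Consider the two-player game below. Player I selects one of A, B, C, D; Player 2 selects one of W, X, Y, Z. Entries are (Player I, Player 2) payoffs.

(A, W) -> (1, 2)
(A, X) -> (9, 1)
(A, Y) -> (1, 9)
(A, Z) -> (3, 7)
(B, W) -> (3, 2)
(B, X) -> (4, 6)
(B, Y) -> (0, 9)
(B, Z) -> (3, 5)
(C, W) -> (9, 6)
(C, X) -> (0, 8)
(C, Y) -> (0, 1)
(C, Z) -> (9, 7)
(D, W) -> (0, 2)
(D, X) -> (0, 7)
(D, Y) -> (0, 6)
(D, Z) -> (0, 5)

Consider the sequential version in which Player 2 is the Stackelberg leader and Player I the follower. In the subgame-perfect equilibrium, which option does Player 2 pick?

Y

Backward induction with Player 2 moving first.
- W: BR = C, leader payoff 6.
- X: BR = A, leader payoff 1.
- Y: BR = A, leader payoff 9.
- Z: BR = C, leader payoff 7.
Player 2's induced payoffs are 6, 1, 9, 7, so Player 2 commits to Y. Subgame-perfect outcome: (A, Y) with payoffs (1, 9).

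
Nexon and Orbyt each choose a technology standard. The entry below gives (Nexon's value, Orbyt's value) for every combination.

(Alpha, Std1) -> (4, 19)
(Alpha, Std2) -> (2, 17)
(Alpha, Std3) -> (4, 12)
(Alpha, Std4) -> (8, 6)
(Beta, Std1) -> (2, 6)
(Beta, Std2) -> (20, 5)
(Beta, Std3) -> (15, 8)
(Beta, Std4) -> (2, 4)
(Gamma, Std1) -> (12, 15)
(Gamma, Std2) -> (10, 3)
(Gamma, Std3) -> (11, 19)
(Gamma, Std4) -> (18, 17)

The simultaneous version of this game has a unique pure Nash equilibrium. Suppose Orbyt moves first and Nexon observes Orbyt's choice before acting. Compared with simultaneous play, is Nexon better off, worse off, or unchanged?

Nexon best-responds to each possible Orbyt move:
- Std1: Nexon compares 4, 2, 12 and picks Gamma; Orbyt would get 15.
- Std2: Nexon compares 2, 20, 10 and picks Beta; Orbyt would get 5.
- Std3: Nexon compares 4, 15, 11 and picks Beta; Orbyt would get 8.
- Std4: Nexon compares 8, 2, 18 and picks Gamma; Orbyt would get 17.
Orbyt's induced payoffs are 15, 5, 8, 17, so Orbyt commits to Std4. Subgame-perfect outcome: (Gamma, Std4) with payoffs (18, 17).
Now find the simultaneous Nash equilibrium.
Nexon's best replies: Std1→Gamma; Std2→Beta; Std3→Beta; Std4→Gamma.
Orbyt's best replies: Alpha→Std1; Beta→Std3; Gamma→Std3.
Only (Beta, Std3) has each player best-responding; Nash payoffs (15, 8).
Nexon earns 18 sequentially versus 15 at the Nash outcome: better off.

better off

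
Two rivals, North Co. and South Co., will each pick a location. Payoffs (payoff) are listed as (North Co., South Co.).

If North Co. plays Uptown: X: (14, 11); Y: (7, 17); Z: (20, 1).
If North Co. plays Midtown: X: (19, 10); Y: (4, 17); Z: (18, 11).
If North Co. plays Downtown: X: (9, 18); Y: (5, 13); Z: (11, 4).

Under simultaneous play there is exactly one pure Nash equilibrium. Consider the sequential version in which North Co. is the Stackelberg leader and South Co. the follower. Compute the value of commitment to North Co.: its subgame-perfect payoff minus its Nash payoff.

Work backward from South Co.'s decision.
- Uptown → South Co. plays Y (best of 11, 17, 1); North Co. gets 7.
- Midtown → South Co. plays Y (best of 10, 17, 11); North Co. gets 4.
- Downtown → South Co. plays X (best of 18, 13, 4); North Co. gets 9.
North Co.'s induced payoffs are 7, 4, 9, so North Co. commits to Downtown. Subgame-perfect outcome: (Downtown, X) with payoffs (9, 18).
Now find the simultaneous Nash equilibrium.
North Co.'s best replies: X→Midtown; Y→Uptown; Z→Uptown.
South Co.'s best replies: Uptown→Y; Midtown→Y; Downtown→X.
Only (Uptown, Y) has each player best-responding; Nash payoffs (7, 17).
North Co.'s commitment gain: 9 − 7 = 2.

2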